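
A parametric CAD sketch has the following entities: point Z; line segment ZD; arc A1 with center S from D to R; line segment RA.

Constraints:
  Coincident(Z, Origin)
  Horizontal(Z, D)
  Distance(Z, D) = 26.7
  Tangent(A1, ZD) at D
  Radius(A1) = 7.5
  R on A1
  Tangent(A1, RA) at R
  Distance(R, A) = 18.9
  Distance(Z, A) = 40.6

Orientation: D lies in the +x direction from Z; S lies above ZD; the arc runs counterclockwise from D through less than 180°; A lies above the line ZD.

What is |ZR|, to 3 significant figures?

35.2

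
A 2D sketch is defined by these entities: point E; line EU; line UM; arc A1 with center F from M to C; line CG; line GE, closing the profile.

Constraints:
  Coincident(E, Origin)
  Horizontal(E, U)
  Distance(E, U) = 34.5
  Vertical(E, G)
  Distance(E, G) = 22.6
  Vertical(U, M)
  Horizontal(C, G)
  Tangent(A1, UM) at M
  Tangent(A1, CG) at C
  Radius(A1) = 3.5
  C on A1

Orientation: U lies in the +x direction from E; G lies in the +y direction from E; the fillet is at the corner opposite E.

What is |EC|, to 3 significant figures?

38.4

E is at the origin; EU is horizontal with |EU| = 34.5 and U on the +x side, so U = (34.5, 0.00). EG is vertical with |EG| = 22.6 and G on the +y side, so G = (0.00, 22.6). The virtual corner opposite E is at (34.5, 22.6). Tangency of A1 to UM means the radius FM is perpendicular to UM and A1 meets CG tangentially, so FC is at right angles to CG, with radius 3.5, so the center F sits 3.5 in from both sides at F = (31.0, 19.1). That places the tangent points at M = (34.5, 19.1) on UM and C = (31.0, 22.6) on CG. Then |EC| = |C − E| = 38.4.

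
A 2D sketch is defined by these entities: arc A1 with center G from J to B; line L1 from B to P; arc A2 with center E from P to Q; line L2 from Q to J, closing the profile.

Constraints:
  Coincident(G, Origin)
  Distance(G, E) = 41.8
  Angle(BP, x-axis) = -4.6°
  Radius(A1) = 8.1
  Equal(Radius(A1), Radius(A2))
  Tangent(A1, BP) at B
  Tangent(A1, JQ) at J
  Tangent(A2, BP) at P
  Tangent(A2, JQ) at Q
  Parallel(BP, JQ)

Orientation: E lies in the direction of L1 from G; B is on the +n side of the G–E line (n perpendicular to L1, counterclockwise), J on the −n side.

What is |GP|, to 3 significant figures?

42.6

The slot axis is L1's direction at -4.6°, so u = (cos -4.6°, sin -4.6°) = (0.997, -0.0802) and n = (−sin -4.6°, cos -4.6°) = (0.0802, 0.997). G is at the origin and E lies 41.8 along u from G, so E = 41.8·u = (41.7, -3.35). Tangency of A1 to both parallel lines with radius 8.1 puts B and J at G ± 8.1·n: B = (0.650, 8.07), J = (-0.650, -8.07). Equal radii place P and Q the same way about E: P = E + 8.1·n = (42.3, 4.72), Q = E − 8.1·n = (41.0, -11.4). Then |GP| = |P − G| = 42.6.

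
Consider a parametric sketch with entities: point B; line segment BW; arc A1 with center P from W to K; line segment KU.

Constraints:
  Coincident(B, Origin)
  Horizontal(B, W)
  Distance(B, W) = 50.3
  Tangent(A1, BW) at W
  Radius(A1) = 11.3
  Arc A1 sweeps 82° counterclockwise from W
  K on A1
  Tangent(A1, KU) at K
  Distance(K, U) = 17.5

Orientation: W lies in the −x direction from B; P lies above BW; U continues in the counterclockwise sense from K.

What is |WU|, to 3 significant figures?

30.3

On A1, W sits at bearing -90° from P; an 82° counterclockwise sweep puts K at bearing -8°, so K = P + 11.3·(cos -8°, sin -8°) = (-39.1, 9.73). Since A1 is tangent to KU there, PK ⟂ KU, so KU runs along (−sin -8°, cos -8°); with |KU| = 17.5, U = (-36.7, 27.1). Then |WU| = |U − W| = 30.3.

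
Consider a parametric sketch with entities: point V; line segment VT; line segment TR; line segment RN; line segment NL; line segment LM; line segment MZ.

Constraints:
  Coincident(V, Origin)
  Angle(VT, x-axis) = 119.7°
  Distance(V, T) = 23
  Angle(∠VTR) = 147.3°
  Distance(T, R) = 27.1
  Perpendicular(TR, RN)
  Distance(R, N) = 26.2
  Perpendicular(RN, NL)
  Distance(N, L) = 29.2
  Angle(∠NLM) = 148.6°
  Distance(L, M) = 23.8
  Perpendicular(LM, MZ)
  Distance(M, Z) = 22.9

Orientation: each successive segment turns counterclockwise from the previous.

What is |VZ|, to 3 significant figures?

20.2

V is at the origin; VT runs at 119.7° with length 23.0, so T = (-11.4, 20.0). ∠VTR = 147.3° gives TR at 152° from the x-axis; with |TR| = 27.1, R = (-35.4, 32.5). TR is perpendicular to RN, so RN runs at -118°; with |RN| = 26.2, N = (-47.6, 9.32). The perpendicularity gives NL at right angles to RN, so NL runs at -27.6°; with |NL| = 29.2, L = (-21.7, -4.21). ∠NLM = 148.6° gives LM at 3.80° from the x-axis; with |LM| = 23.8, M = (2.07, -2.64). LM ⟂ MZ, so MZ runs at 93.8°; with |MZ| = 22.9, Z = (0.557, 20.2). Then |VZ| = |Z − V| = 20.2.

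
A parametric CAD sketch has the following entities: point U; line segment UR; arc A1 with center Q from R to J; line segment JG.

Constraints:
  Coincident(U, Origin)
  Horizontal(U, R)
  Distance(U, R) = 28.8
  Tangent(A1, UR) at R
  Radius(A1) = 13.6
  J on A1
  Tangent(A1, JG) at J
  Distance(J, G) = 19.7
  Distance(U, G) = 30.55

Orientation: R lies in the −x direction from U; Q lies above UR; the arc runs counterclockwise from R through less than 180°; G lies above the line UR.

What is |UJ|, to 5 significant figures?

18.554

U is at the origin; U and R share the same y with |UR| = 28.8 and R on the −x side, so R = (-28.800, 0.0000). A1 meets UR tangentially, so QR is at right angles to UR, so Q = R + (0, 13.6) = (-28.800, 13.600). Since QJ ⟂ JG (tangency), |QG| = √(13.6² + 19.7²) = 23.938 regardless of where J sits on A1. So G lies on both circle(U, 30.55) and circle(Q, 23.938); the above-UR intersection is G = (-10.280, 28.768). J is the foot of the tangent from G: J = (-15.731, 9.8373).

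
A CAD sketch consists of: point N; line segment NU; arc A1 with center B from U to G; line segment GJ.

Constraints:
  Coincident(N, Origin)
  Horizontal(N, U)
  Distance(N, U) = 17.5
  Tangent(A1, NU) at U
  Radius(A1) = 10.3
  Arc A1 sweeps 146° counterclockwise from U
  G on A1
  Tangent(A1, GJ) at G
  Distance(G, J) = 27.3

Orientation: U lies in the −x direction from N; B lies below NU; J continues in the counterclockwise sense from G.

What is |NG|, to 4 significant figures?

29.93

N is at the origin; NU is horizontal with |NU| = 17.5 and U on the −x side, so U = (-17.50, 0.000). Tangency of A1 to NU means the radius BU is perpendicular to NU, so B = U + (0, -10.3) = (-17.50, -10.30). On A1, U sits at bearing 90° from B; a 146° counterclockwise sweep puts G at bearing 236°, so G = B + 10.3·(cos 236°, sin 236°) = (-23.26, -18.84). Then |NG| = |G − N| = 29.93.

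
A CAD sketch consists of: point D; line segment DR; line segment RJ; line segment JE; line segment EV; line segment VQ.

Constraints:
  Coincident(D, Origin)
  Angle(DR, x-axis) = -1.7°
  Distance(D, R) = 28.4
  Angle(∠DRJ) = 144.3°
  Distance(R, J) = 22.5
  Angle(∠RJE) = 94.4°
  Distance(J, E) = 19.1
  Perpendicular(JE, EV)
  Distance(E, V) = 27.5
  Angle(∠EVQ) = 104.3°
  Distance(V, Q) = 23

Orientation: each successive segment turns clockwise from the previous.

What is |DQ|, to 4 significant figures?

21.11

D is at the origin; DR runs at -1.7° with length 28.4, so R = (28.39, -0.8425). ∠DRJ = 144.3° gives RJ at -37.40° from the x-axis; with |RJ| = 22.5, J = (46.26, -14.51). ∠RJE = 94.4° gives JE at -123.0° from the x-axis; with |JE| = 19.1, E = (35.86, -30.53). The perpendicularity gives EV at right angles to JE, so EV runs at 147.0°; with |EV| = 27.5, V = (12.80, -15.55). ∠EVQ = 104.3° gives VQ at 71.30° from the x-axis; with |VQ| = 23.0, Q = (20.17, 6.236). Then |DQ| = |Q − D| = 21.11.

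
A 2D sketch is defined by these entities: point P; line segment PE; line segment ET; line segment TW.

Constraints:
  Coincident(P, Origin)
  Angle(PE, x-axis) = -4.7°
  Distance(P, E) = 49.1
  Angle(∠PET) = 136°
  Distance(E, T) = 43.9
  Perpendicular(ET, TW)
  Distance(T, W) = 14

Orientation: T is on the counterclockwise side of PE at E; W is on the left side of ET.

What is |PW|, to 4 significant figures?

81.73

P is at the origin; PE runs at -4.7° with length 49.1, so E = 49.1·(cos -4.7°, sin -4.7°) = (48.93, -4.023). ∠PET = 136.0°, so ET runs at -4.7° + (180° − 136.0°) = 39.30° from the x-axis; with |ET| = 43.9, T = E + 43.9·(cos 39.30°, sin 39.30°) = (82.91, 23.78). The perpendicularity gives TW at right angles to ET; with |TW| = 14.0 on the left of ET, W = T + 14.0·(-0.6334, 0.7738) = (74.04, 34.62). Then |PW| = |W − P| = 81.73.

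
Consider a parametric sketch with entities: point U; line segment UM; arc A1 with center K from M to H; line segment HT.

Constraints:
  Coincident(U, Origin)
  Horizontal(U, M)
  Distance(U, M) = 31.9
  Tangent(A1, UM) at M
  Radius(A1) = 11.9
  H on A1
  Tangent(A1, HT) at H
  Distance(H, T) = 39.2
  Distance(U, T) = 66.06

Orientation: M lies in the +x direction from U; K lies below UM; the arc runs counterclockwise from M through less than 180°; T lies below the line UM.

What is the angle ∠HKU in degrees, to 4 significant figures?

50.06°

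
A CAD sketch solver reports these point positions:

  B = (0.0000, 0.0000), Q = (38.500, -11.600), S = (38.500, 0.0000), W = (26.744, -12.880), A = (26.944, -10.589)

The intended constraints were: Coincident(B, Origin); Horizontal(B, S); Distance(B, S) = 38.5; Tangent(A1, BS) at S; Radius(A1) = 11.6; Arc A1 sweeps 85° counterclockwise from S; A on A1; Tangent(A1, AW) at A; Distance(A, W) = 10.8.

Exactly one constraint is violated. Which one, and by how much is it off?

Distance(A, W) = 10.8 — off by 8.50.

B = (0.00, 0.00) ✓; B.y = 0.00, S.y = 0.00 ✓; |BS| = 38.50 ✓; ∠(QS, SB) = 90.00° ✓; |QS| = 11.60 ✓; bearing(Q→A) − bearing(Q→S) = 85.00° ✓; |QA| = 11.60 ✓; ∠(QA, AW) = 89.99° ✓; |AW| = 2.300 ✗.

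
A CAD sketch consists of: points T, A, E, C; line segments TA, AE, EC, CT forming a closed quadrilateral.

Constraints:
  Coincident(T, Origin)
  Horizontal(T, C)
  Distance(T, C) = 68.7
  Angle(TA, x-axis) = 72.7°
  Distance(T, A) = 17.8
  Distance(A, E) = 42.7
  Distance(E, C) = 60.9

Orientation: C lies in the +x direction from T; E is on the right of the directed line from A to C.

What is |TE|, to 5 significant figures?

28.228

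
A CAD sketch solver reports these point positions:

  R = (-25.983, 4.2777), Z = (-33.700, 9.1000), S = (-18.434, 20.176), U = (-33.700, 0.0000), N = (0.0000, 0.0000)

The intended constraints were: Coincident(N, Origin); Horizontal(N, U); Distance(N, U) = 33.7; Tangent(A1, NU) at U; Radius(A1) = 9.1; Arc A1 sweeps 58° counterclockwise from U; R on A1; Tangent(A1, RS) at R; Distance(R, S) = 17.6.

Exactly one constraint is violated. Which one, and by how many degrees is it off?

Tangent(A1, RS) at R — off by 6.60°.

N = (0.00, 0.00) ✓; N.y = 0.00, U.y = 0.00 ✓; |NU| = 33.70 ✓; ∠(ZU, UN) = 90.00° ✓; |ZU| = 9.100 ✓; bearing(Z→R) − bearing(Z→U) = 58.00° ✓; |ZR| = 9.100 ✓; ∠(ZR, RS) = 83.40° ✗; |RS| = 17.60 ✓.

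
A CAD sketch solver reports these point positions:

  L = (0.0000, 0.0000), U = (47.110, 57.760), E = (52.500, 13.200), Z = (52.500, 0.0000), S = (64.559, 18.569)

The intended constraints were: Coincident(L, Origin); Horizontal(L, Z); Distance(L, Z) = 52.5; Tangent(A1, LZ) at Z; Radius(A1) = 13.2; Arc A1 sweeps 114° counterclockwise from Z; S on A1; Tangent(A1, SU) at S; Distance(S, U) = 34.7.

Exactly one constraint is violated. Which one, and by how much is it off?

Distance(S, U) = 34.7 — off by 8.20.

L = (0.00, 0.00) ✓; L.y = 0.00, Z.y = 0.00 ✓; |LZ| = 52.50 ✓; ∠(EZ, ZL) = 90.00° ✓; |EZ| = 13.20 ✓; bearing(E→S) − bearing(E→Z) = 114.0° ✓; |ES| = 13.20 ✓; ∠(ES, SU) = 90.00° ✓; |SU| = 42.90 ✗.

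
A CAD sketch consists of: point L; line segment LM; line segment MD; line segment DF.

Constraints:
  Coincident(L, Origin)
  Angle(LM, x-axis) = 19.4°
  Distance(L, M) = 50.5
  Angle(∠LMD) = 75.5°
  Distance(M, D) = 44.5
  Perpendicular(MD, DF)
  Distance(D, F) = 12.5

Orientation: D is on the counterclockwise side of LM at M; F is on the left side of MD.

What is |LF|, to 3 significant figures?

48.4

L is at the origin; LM runs at 19.4° with length 50.5, so M = 50.5·(cos 19.4°, sin 19.4°) = (47.6, 16.8). ∠LMD = 75.5°, so MD runs at 19.4° + (180° − 75.5°) = 124° from the x-axis; with |MD| = 44.5, D = M + 44.5·(cos 124°, sin 124°) = (22.8, 53.7). MD ⟂ DF; with |DF| = 12.5 on the left of MD, F = D + 12.5·(-0.830, -0.558) = (12.4, 46.7). Then |LF| = |F − L| = 48.4.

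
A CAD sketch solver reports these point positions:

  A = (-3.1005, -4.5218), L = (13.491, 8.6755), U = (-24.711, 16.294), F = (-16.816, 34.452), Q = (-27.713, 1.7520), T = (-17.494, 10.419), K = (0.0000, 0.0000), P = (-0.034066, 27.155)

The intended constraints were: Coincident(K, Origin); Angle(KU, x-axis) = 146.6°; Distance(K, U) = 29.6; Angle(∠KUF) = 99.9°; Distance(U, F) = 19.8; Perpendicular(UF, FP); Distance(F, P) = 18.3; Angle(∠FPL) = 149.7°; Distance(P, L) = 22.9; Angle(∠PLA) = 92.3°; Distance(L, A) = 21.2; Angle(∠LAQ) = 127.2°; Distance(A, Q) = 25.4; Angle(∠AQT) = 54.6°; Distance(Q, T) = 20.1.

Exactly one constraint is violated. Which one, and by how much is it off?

Distance(Q, T) = 20.1 — off by 6.70.

K = (0.00, 0.00) ✓; KU at 146.6° ✓; |KU| = 29.60 ✓; ∠KUF = 99.90° ✓; |UF| = 19.80 ✓; ∠(UF, FP) = 90.00° ✓; |FP| = 18.30 ✓; ∠FPL = 149.7° ✓; |PL| = 22.90 ✓; ∠PLA = 92.30° ✓; |LA| = 21.20 ✓; ∠LAQ = 127.2° ✓; |AQ| = 25.40 ✓; ∠AQT = 54.60° ✓; |QT| = 13.40 ✗.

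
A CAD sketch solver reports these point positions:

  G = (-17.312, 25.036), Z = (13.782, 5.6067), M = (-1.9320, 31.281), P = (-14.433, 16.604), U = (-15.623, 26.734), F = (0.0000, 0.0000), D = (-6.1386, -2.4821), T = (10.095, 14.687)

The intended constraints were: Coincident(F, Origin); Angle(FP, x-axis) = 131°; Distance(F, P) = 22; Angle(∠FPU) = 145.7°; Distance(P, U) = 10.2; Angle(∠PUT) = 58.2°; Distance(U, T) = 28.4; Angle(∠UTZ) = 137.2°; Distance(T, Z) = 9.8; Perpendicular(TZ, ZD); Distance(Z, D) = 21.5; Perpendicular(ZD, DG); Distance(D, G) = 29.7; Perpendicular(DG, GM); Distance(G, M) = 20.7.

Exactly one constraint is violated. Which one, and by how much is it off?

Distance(G, M) = 20.7 — off by 4.10.

F = (0.00, 0.00) ✓; FP at 131.0° ✓; |FP| = 22.00 ✓; ∠FPU = 145.7° ✓; |PU| = 10.20 ✓; ∠PUT = 58.20° ✓; |UT| = 28.40 ✓; ∠UTZ = 137.2° ✓; |TZ| = 9.800 ✓; ∠(TZ, ZD) = 90.00° ✓; |ZD| = 21.50 ✓; ∠(ZD, DG) = 90.00° ✓; |DG| = 29.70 ✓; ∠(DG, GM) = 90.00° ✓; |GM| = 16.60 ✗.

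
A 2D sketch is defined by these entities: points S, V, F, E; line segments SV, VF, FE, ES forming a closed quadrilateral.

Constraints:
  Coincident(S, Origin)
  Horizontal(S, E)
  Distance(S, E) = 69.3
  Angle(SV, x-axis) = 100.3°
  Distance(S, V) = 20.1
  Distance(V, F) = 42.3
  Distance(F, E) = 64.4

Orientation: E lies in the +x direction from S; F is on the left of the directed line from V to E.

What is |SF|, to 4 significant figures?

55.84

S is at the origin; S and E share the same y with |SE| = 69.3 and E in +x, so E = (69.3, 0). SV runs at 100.3° with |SV| = 20.1, so V = (-3.594, 19.78). F is determined by |VF| = 42.3 and |FE| = 64.4 together: it lies at the intersection of circle(V, 42.3) and circle(E, 64.4). With |VE| = 75.53, the foot of the radical line on VE is 22.15 from V and the perpendicular offset is √(42.3² − 22.15²) = 36.03. Taking the left-of-VE solution: F = (27.22, 48.75).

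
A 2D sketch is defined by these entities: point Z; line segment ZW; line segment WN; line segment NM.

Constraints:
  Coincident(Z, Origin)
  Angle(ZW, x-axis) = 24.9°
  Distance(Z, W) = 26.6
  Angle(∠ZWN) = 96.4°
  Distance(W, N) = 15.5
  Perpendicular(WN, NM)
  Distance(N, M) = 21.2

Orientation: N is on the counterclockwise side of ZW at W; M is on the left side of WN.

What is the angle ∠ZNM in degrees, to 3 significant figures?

34.9°

Z is at the origin; ZW runs at 24.9° with length 26.6, so W = 26.6·(cos 24.9°, sin 24.9°) = (24.1, 11.2). ∠ZWN = 96.4°, so WN runs at 24.9° + (180° − 96.4°) = 108° from the x-axis; with |WN| = 15.5, N = W + 15.5·(cos 108°, sin 108°) = (19.2, 25.9). WN is perpendicular to NM; with |NM| = 21.2 on the left of WN, M = N + 21.2·(-0.948, -0.317) = (-0.895, 19.2). Then cos ∠ZNM = NZ·NM / (|NZ||NM|), giving 34.9°.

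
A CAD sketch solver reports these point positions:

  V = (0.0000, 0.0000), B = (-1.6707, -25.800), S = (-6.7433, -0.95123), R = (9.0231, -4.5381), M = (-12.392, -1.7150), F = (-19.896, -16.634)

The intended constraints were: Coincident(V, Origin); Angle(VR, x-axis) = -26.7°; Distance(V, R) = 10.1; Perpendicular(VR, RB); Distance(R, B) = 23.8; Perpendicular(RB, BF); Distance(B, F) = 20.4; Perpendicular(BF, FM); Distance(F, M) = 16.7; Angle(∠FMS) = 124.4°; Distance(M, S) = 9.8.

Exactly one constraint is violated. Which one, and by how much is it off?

Distance(M, S) = 9.8 — off by 4.10.

V = (0.00, 0.00) ✓; VR at -26.70° ✓; |VR| = 10.10 ✓; ∠(VR, RB) = 90.00° ✓; |RB| = 23.80 ✓; ∠(RB, BF) = 90.00° ✓; |BF| = 20.40 ✓; ∠(BF, FM) = 90.00° ✓; |FM| = 16.70 ✓; ∠FMS = 124.4° ✓; |MS| = 5.700 ✗.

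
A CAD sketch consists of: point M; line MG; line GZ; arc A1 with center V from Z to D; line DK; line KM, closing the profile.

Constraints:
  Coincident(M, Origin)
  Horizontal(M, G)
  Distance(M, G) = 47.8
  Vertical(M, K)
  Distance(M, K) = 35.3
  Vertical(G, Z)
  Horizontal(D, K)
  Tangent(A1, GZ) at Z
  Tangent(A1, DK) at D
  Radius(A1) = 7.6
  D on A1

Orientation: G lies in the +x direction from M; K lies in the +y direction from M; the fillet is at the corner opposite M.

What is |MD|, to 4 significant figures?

53.50

M is at the origin; MG is horizontal with |MG| = 47.8 and G on the +x side, so G = (47.80, 0.000). M and K share the same x with |MK| = 35.3 and K on the +y side, so K = (0.000, 35.30). The virtual corner opposite M is at (47.80, 35.30). Tangency of A1 to GZ means the radius VZ is perpendicular to GZ and A1 meets DK tangentially, so VD is at right angles to DK, with radius 7.6, so the center V sits 7.6 in from both sides at V = (40.20, 27.70). That places the tangent points at Z = (47.80, 27.70) on GZ and D = (40.20, 35.30) on DK. Then |MD| = |D − M| = 53.50.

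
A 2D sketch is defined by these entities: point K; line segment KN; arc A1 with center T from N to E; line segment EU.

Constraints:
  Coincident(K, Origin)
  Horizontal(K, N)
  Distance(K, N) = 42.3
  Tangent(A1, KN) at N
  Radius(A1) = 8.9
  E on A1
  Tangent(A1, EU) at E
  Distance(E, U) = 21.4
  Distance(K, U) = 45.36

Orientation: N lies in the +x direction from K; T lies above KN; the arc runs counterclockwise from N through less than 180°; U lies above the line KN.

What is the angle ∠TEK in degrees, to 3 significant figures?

27.2°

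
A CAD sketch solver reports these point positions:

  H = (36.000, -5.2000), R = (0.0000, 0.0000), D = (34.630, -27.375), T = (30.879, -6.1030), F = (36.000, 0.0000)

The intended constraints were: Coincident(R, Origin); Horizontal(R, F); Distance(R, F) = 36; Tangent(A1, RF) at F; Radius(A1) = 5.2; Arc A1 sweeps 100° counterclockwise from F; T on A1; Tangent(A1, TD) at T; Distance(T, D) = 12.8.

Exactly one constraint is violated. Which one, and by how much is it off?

Distance(T, D) = 12.8 — off by 8.80.

R = (0.00, 0.00) ✓; R.y = 0.00, F.y = 0.00 ✓; |RF| = 36.00 ✓; ∠(HF, FR) = 90.00° ✓; |HF| = 5.200 ✓; bearing(H→T) − bearing(H→F) = 100.0° ✓; |HT| = 5.200 ✓; ∠(HT, TD) = 90.00° ✓; |TD| = 21.60 ✗.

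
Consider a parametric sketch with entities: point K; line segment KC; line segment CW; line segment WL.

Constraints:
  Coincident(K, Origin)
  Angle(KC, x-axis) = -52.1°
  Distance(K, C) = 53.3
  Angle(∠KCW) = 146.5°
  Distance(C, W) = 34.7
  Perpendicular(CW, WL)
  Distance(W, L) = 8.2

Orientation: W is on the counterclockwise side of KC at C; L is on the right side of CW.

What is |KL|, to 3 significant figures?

87.6

∠KCW = 146.5°, so CW runs at -52.1° + (180° − 146.5°) = -18.6° from the x-axis; with |CW| = 34.7, W = C + 34.7·(cos -18.6°, sin -18.6°) = (65.6, -53.1). CW ⟂ WL; with |WL| = 8.2 on the right of CW, L = W + 8.2·(-0.319, -0.948) = (63.0, -60.9). Then |KL| = |L − K| = 87.6.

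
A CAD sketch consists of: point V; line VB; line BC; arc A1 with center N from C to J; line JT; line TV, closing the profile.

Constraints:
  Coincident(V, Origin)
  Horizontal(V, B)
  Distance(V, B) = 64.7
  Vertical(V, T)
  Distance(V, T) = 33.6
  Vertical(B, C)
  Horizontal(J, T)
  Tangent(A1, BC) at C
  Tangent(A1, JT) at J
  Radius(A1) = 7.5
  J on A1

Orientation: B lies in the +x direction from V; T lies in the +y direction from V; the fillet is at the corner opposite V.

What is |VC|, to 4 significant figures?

69.77

V is at the origin; VB is horizontal with |VB| = 64.7 and B on the +x side, so B = (64.70, 0.000). V and T share the same x with |VT| = 33.6 and T on the +y side, so T = (0.000, 33.60). The virtual corner opposite V is at (64.70, 33.60). Tangency of A1 to BC means the radius NC is perpendicular to BC and A1 meets JT tangentially, so NJ is at right angles to JT, with radius 7.5, so the center N sits 7.5 in from both sides at N = (57.20, 26.10). That places the tangent points at C = (64.70, 26.10) on BC and J = (57.20, 33.60) on JT. Then |VC| = |C − V| = 69.77.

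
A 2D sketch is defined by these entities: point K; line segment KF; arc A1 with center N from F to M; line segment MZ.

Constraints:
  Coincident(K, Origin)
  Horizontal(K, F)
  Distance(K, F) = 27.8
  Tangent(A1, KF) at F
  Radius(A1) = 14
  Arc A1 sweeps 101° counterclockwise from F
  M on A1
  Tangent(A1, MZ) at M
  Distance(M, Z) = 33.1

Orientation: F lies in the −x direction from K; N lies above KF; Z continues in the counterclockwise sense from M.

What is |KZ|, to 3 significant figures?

53.2

K is at the origin; KF is horizontal with |KF| = 27.8 and F on the −x side, so F = (-27.8, 0.00). Tangency of A1 to KF means the radius NF is perpendicular to KF, so N = F + (0, 14) = (-27.8, 14.0). On A1, F sits at bearing -90° from N; a 101° counterclockwise sweep puts M at bearing 11°, so M = N + 14.0·(cos 11°, sin 11°) = (-14.1, 16.7). Since A1 is tangent to MZ there, NM ⟂ MZ, so MZ runs along (−sin 11°, cos 11°); with |MZ| = 33.1, Z = (-20.4, 49.2). Then |KZ| = |Z − K| = 53.2.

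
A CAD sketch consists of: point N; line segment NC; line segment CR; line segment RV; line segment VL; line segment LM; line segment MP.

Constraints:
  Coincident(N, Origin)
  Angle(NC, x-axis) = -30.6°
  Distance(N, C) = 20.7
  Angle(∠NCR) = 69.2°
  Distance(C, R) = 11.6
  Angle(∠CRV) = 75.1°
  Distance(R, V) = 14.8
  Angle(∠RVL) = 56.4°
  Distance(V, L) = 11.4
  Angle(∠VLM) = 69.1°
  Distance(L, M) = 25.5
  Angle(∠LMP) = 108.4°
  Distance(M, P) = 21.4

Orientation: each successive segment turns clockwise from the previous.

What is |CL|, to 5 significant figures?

5.7693

∠CRV = 75.1° gives RV at 113.70° from the x-axis; with |RV| = 14.8, V = (2.8029, -4.2224). ∠RVL = 56.4° gives VL at -9.9000° from the x-axis; with |VL| = 11.4, L = (14.033, -6.1823). Then |CL| = |L − C| = 5.7693.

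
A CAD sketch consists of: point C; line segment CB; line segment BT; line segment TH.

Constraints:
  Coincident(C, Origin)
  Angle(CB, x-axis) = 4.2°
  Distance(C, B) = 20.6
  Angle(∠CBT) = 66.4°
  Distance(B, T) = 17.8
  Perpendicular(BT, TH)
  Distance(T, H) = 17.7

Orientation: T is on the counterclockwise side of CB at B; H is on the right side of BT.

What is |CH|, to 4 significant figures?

37.80

C is at the origin; CB runs at 4.2° with length 20.6, so B = 20.6·(cos 4.2°, sin 4.2°) = (20.54, 1.509). ∠CBT = 66.4°, so BT runs at 4.2° + (180° − 66.4°) = 117.8° from the x-axis; with |BT| = 17.8, T = B + 17.8·(cos 117.8°, sin 117.8°) = (12.24, 17.25). The perpendicularity gives TH at right angles to BT; with |TH| = 17.7 on the right of BT, H = T + 17.7·(0.8846, 0.4664) = (27.90, 25.51). Then |CH| = |H − C| = 37.80.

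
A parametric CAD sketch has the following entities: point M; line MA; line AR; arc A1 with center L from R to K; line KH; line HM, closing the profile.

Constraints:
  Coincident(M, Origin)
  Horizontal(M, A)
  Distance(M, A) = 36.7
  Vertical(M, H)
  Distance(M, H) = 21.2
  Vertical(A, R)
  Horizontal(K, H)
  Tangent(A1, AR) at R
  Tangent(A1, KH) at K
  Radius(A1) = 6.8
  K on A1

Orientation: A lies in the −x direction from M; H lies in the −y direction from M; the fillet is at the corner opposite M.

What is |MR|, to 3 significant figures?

39.4

M is at the origin; MA is horizontal with |MA| = 36.7 and A on the −x side, so A = (-36.7, 0.00). M and H share the same x with |MH| = 21.2 and H on the −y side, so H = (0.00, -21.2). The virtual corner opposite M is at (-36.7, -21.2). Since A1 is tangent to AR there, LR ⟂ AR and the tangent condition forces LK to be normal to KH, with radius 6.8, so the center L sits 6.8 in from both sides at L = (-29.9, -14.4). That places the tangent points at R = (-36.7, -14.4) on AR and K = (-29.9, -21.2) on KH. Then |MR| = |R − M| = 39.4.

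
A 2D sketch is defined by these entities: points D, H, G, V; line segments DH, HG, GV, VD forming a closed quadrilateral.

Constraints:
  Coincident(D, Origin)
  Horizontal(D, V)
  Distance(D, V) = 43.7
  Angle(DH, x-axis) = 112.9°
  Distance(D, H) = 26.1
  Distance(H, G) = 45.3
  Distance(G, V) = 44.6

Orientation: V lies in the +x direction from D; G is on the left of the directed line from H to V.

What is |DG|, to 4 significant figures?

52.88

D is at the origin; D and V share the same y with |DV| = 43.7 and V in +x, so V = (43.7, 0). DH runs at 112.9° with |DH| = 26.1, so H = (-10.16, 24.04). G is determined by |HG| = 45.3 and |GV| = 44.6 together: it lies at the intersection of circle(H, 45.3) and circle(V, 44.6). With |HV| = 58.98, the foot of the radical line on HV is 30.02 from H and the perpendicular offset is √(45.3² − 30.02²) = 33.92. Taking the left-of-HV solution: G = (31.09, 42.78).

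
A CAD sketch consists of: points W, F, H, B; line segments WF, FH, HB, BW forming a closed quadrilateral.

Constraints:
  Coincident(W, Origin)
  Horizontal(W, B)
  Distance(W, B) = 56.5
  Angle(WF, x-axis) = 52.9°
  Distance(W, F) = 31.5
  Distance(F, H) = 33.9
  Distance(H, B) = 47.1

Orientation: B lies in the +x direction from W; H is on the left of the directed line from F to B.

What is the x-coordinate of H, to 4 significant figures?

45.81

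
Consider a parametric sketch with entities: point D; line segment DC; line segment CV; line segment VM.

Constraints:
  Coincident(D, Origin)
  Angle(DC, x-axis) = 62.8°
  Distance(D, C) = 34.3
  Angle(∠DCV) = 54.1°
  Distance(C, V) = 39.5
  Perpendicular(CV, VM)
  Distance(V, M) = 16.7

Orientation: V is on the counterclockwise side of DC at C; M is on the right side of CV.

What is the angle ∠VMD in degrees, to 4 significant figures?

23.55°

∠DCV = 54.1°, so CV runs at 62.8° + (180° − 54.1°) = 188.7° from the x-axis; with |CV| = 39.5, V = C + 39.5·(cos 188.7°, sin 188.7°) = (-23.37, 24.53). CV ⟂ VM; with |VM| = 16.7 on the right of CV, M = V + 16.7·(-0.1513, 0.9885) = (-25.89, 41.04). Then cos ∠VMD = MV·MD / (|MV||MD|), giving 23.55°.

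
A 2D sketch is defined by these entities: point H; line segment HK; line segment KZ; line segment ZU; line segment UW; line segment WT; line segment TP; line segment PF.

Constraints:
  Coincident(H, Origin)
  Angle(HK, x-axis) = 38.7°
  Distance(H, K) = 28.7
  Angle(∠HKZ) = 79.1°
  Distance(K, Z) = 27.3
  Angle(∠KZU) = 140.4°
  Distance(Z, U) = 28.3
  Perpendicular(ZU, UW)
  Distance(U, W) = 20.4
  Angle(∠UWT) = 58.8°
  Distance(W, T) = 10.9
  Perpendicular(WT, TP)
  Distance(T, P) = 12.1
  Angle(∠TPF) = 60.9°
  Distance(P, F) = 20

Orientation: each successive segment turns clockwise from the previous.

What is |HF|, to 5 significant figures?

36.764

The perpendicularity gives TP at right angles to WT, so TP runs at -43.000°; with |TP| = 12.1, P = (25.658, -30.015). ∠TPF = 60.9° gives PF at -162.10° from the x-axis; with |PF| = 20.0, F = (6.6258, -36.162). Then |HF| = |F − H| = 36.764.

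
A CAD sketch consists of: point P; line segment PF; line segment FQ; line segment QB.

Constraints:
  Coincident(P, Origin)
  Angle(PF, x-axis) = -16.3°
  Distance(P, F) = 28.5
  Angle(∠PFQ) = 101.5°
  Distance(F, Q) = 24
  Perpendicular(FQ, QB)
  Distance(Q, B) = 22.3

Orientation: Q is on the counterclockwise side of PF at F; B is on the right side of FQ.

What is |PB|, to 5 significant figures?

58.343

P is at the origin; PF runs at -16.3° with length 28.5, so F = 28.5·(cos -16.3°, sin -16.3°) = (27.354, -7.9990). ∠PFQ = 101.5°, so FQ runs at -16.3° + (180° − 101.5°) = 62.200° from the x-axis; with |FQ| = 24.0, Q = F + 24.0·(cos 62.200°, sin 62.200°) = (38.548, 13.231). FQ ⟂ QB; with |QB| = 22.3 on the right of FQ, B = Q + 22.3·(0.88458, -0.46639) = (58.274, 2.8305). Then |PB| = |B − P| = 58.343.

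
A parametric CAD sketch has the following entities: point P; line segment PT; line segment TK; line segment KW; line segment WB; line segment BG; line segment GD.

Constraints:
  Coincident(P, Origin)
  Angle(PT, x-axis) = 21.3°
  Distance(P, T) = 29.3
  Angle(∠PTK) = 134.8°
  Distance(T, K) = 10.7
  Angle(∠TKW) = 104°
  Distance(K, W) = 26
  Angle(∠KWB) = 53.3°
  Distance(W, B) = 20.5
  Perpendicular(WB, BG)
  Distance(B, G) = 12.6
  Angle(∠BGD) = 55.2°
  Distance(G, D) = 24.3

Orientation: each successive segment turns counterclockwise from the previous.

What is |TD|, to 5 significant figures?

30.686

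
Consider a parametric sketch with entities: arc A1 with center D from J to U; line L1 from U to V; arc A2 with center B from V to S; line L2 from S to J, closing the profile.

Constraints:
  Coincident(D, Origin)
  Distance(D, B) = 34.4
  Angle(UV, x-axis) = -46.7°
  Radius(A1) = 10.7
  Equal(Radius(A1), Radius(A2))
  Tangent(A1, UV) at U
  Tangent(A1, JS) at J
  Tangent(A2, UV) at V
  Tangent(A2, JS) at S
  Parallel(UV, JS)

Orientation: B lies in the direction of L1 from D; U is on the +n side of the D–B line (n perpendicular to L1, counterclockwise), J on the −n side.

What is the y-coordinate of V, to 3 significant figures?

-17.7

The slot axis is L1's direction at -46.7°, so u = (cos -46.7°, sin -46.7°) = (0.686, -0.728) and n = (−sin -46.7°, cos -46.7°) = (0.728, 0.686). D is at the origin and B lies 34.4 along u from D, so B = 34.4·u = (23.6, -25.0). Tangency of A1 to both parallel lines with radius 10.7 puts U and J at D ± 10.7·n: U = (7.79, 7.34), J = (-7.79, -7.34). Equal radii place V and S the same way about B: V = B + 10.7·n = (31.4, -17.7), S = B − 10.7·n = (15.8, -32.4). So V.y = -17.7.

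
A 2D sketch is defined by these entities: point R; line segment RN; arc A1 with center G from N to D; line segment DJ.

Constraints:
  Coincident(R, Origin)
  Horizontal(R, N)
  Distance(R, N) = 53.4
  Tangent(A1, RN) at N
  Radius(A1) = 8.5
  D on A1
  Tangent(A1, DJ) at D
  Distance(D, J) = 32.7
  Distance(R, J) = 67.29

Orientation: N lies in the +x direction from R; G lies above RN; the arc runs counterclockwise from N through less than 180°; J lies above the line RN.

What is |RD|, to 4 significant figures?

62.51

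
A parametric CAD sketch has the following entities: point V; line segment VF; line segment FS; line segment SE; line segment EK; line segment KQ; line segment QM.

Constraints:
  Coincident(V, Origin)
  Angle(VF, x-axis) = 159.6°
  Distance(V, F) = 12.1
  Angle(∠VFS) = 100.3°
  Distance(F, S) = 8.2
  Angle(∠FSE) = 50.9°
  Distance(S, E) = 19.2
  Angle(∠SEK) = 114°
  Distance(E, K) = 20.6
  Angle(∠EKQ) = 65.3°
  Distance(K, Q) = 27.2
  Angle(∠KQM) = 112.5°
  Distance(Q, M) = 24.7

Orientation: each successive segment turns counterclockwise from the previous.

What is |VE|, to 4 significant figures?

3.467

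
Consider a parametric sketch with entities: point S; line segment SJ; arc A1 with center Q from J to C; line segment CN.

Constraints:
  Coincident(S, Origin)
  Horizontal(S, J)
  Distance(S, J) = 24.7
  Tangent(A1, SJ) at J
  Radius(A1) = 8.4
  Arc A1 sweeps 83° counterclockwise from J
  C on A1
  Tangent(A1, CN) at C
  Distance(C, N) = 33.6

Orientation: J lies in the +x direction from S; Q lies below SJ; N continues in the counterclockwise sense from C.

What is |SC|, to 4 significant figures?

17.95

S is at the origin; SJ is horizontal with |SJ| = 24.7 and J on the +x side, so J = (24.70, 0.000). A1 meets SJ tangentially, so QJ is at right angles to SJ, so Q = J + (0, -8.4) = (24.70, -8.400). On A1, J sits at bearing 90° from Q; an 83° counterclockwise sweep puts C at bearing 173°, so C = Q + 8.4·(cos 173°, sin 173°) = (16.36, -7.376). Then |SC| = |C − S| = 17.95.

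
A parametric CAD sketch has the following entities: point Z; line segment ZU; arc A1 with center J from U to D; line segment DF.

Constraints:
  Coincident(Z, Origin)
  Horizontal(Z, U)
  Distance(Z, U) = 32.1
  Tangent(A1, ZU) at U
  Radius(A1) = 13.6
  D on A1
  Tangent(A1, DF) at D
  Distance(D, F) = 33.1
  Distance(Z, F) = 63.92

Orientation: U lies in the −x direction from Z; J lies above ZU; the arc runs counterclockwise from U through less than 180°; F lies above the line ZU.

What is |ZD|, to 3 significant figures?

30.9

Checks: |ZU| = 32.10 ✓; |JD| = 13.60 ✓; ∠(JD, DF) = 90.00° ✓; |DF| = 33.10 ✓; |ZF| = 63.92 ✓.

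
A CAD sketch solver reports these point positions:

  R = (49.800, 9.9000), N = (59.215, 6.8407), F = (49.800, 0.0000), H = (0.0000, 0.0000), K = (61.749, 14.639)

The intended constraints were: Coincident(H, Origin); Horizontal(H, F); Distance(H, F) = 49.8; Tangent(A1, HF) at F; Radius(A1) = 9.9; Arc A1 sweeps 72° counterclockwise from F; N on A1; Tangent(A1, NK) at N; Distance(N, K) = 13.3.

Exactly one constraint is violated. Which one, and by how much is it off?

Distance(N, K) = 13.3 — off by 5.10.

H = (0.00, 0.00) ✓; H.y = 0.00, F.y = 0.00 ✓; |HF| = 49.80 ✓; ∠(RF, FH) = 90.00° ✓; |RF| = 9.900 ✓; bearing(R→N) − bearing(R→F) = 72.00° ✓; |RN| = 9.900 ✓; ∠(RN, NK) = 90.00° ✓; |NK| = 8.200 ✗.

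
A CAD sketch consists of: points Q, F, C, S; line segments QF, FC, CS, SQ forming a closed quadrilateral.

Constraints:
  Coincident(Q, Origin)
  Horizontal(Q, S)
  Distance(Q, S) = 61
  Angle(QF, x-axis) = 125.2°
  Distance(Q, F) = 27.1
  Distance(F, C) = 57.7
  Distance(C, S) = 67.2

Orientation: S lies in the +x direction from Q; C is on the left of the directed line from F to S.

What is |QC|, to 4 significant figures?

65.63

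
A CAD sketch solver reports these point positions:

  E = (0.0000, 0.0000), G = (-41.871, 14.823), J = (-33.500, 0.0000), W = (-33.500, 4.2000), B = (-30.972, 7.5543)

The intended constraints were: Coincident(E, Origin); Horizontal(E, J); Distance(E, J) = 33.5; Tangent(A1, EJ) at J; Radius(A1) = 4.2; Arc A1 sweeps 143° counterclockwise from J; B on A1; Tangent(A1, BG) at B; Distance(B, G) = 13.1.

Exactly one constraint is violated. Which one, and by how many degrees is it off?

Tangent(A1, BG) at B — off by 3.30°.

E = (0.00, 0.00) ✓; E.y = 0.00, J.y = 0.00 ✓; |EJ| = 33.50 ✓; ∠(WJ, JE) = 90.00° ✓; |WJ| = 4.200 ✓; bearing(W→B) − bearing(W→J) = 143.0° ✓; |WB| = 4.200 ✓; ∠(WB, BG) = 86.70° ✗; |BG| = 13.10 ✓.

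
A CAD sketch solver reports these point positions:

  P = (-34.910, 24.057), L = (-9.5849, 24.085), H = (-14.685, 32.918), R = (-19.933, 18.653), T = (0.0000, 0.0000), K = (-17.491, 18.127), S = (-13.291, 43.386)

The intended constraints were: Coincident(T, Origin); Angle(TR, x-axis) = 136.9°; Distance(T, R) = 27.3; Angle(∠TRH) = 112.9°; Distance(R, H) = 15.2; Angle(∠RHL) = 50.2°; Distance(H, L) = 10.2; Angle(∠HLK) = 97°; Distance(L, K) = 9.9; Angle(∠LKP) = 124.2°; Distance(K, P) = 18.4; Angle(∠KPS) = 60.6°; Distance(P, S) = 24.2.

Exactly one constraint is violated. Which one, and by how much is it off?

Distance(P, S) = 24.2 — off by 4.80.

T = (0.00, 0.00) ✓; TR at 136.9° ✓; |TR| = 27.30 ✓; ∠TRH = 112.9° ✓; |RH| = 15.20 ✓; ∠RHL = 50.20° ✓; |HL| = 10.20 ✓; ∠HLK = 97.00° ✓; |LK| = 9.900 ✓; ∠LKP = 124.2° ✓; |KP| = 18.40 ✓; ∠KPS = 60.60° ✓; |PS| = 29.00 ✗.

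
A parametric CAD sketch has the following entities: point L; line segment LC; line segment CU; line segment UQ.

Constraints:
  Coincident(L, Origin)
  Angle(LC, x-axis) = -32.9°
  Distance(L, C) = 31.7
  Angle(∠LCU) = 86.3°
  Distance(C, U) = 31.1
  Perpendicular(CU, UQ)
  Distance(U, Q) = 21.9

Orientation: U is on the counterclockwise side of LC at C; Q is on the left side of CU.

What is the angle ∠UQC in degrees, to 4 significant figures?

54.85°

L is at the origin; LC runs at -32.9° with length 31.7, so C = 31.7·(cos -32.9°, sin -32.9°) = (26.62, -17.22). ∠LCU = 86.3°, so CU runs at -32.9° + (180° − 86.3°) = 60.80° from the x-axis; with |CU| = 31.1, U = C + 31.1·(cos 60.80°, sin 60.80°) = (41.79, 9.929). CU is perpendicular to UQ; with |UQ| = 21.9 on the left of CU, Q = U + 21.9·(-0.8729, 0.4879) = (22.67, 20.61). Then cos ∠UQC = QU·QC / (|QU||QC|), giving 54.85°.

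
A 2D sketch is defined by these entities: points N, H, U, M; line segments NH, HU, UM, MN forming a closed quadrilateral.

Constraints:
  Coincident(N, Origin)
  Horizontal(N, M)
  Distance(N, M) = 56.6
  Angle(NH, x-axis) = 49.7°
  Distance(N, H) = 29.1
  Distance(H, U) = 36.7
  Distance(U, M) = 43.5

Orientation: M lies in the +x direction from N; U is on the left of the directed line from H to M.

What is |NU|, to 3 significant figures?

65.2

N is at the origin; NM is horizontal with |NM| = 56.6 and M in +x, so M = (56.6, 0). NH runs at 49.7° with |NH| = 29.1, so H = (18.8, 22.2). U is determined by |HU| = 36.7 and |UM| = 43.5 together: it lies at the intersection of circle(H, 36.7) and circle(M, 43.5). With |HM| = 43.8, the foot of the radical line on HM is 15.7 from H and the perpendicular offset is √(36.7² − 15.7²) = 33.2. Taking the left-of-HM solution: U = (49.2, 42.9).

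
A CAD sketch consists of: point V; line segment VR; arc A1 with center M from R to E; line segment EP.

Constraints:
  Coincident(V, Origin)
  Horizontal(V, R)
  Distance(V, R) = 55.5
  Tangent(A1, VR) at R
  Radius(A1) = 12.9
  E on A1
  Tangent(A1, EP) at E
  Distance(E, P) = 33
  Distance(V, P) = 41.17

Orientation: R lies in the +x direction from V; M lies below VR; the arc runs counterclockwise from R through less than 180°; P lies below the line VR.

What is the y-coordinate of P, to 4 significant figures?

-32.13

V is at the origin; V and R share the same y with |VR| = 55.5 and R on the +x side, so R = (55.50, 0.000). Tangency of A1 to VR means the radius MR is perpendicular to VR, so M = R + (0, -12.9) = (55.50, -12.90). Since ME ⟂ EP (tangency), |MP| = √(12.9² + 33.0²) = 35.43 regardless of where E sits on A1. So P lies on both circle(V, 41.17) and circle(M, 35.43); the below-VR intersection is P = (25.74, -32.13). E is the foot of the tangent from P: E = (45.03, -5.358).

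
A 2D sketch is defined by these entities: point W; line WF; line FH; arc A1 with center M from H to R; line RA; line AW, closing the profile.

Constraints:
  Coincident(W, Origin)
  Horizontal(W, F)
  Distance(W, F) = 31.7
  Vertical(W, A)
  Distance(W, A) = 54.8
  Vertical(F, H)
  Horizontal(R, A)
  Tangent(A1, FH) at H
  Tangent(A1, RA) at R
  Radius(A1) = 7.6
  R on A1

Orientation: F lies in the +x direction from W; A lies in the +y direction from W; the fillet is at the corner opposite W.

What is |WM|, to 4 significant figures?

53.00

W is at the origin; W and F share the same y with |WF| = 31.7 and F on the +x side, so F = (31.70, 0.000). WA is vertical with |WA| = 54.8 and A on the +y side, so A = (0.000, 54.80). The virtual corner opposite W is at (31.70, 54.80). The tangent condition forces MH to be normal to FH and the tangent condition forces MR to be normal to RA, with radius 7.6, so the center M sits 7.6 in from both sides at M = (24.10, 47.20). Then |WM| = |M − W| = 53.00.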